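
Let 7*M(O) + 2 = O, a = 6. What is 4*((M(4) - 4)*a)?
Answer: -624/7 ≈ -89.143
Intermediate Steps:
M(O) = -2/7 + O/7
4*((M(4) - 4)*a) = 4*(((-2/7 + (⅐)*4) - 4)*6) = 4*(((-2/7 + 4/7) - 4)*6) = 4*((2/7 - 4)*6) = 4*(-26/7*6) = 4*(-156/7) = -624/7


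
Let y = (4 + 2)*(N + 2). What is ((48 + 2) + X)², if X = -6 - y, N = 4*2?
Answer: 256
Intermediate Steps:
N = 8
y = 60 (y = (4 + 2)*(8 + 2) = 6*10 = 60)
X = -66 (X = -6 - 1*60 = -6 - 60 = -66)
((48 + 2) + X)² = ((48 + 2) - 66)² = (50 - 66)² = (-16)² = 256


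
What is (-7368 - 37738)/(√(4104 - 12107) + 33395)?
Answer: -753157435/557617014 + 22553*I*√8003/557617014 ≈ -1.3507 + 0.0036182*I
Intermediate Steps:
(-7368 - 37738)/(√(4104 - 12107) + 33395) = -45106/(√(-8003) + 33395) = -45106/(I*√8003 + 33395) = -45106/(33395 + I*√8003)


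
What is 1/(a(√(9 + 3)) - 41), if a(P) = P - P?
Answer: -1/41 ≈ -0.024390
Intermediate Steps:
a(P) = 0
1/(a(√(9 + 3)) - 41) = 1/(0 - 41) = 1/(-41) = -1/41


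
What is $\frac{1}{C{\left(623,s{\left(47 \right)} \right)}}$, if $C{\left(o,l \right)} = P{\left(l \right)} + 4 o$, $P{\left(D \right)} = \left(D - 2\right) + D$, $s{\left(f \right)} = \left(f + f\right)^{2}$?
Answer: $\frac{1}{20162} \approx 4.9598 \cdot 10^{-5}$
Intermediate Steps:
$s{\left(f \right)} = 4 f^{2}$ ($s{\left(f \right)} = \left(2 f\right)^{2} = 4 f^{2}$)
$P{\left(D \right)} = -2 + 2 D$ ($P{\left(D \right)} = \left(-2 + D\right) + D = -2 + 2 D$)
$C{\left(o,l \right)} = -2 + 2 l + 4 o$ ($C{\left(o,l \right)} = \left(-2 + 2 l\right) + 4 o = -2 + 2 l + 4 o$)
$\frac{1}{C{\left(623,s{\left(47 \right)} \right)}} = \frac{1}{-2 + 2 \cdot 4 \cdot 47^{2} + 4 \cdot 623} = \frac{1}{-2 + 2 \cdot 4 \cdot 2209 + 2492} = \frac{1}{-2 + 2 \cdot 8836 + 2492} = \frac{1}{-2 + 17672 + 2492} = \frac{1}{20162}$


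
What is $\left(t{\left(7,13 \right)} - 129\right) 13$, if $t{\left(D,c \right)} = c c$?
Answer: $520$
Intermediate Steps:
$t{\left(D,c \right)} = c^{2}$
$\left(t{\left(7,13 \right)} - 129\right) 13 = \left(13^{2} - 129\right) 13 = \left(169 - 129\right) 13 = 40 \cdot 13 = 520$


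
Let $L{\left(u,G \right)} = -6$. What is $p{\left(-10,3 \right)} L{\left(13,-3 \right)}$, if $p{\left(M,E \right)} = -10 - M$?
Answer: $0$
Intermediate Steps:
$p{\left(-10,3 \right)} L{\left(13,-3 \right)} = \left(-10 - -10\right) \left(-6\right) = \left(-10 + 10\right) \left(-6\right) = 0 \left(-6\right) = 0$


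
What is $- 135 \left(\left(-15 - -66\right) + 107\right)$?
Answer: $-21330$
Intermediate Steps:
$- 135 \left(\left(-15 - -66\right) + 107\right) = - 135 \left(\left(-15 + 66\right) + 107\right) = - 135 \left(51 + 107\right) = \left(-135\right) 158 = -21330$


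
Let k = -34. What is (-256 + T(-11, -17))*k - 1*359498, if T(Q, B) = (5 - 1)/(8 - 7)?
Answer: -350930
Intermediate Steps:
T(Q, B) = 4 (T(Q, B) = 4/1 = 4*1 = 4)
(-256 + T(-11, -17))*k - 1*359498 = (-256 + 4)*(-34) - 1*359498 = -252*(-34) - 359498 = 8568 - 359498 = -350930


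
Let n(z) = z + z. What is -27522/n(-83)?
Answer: 13761/83 ≈ 165.80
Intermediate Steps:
n(z) = 2*z
-27522/n(-83) = -27522/(2*(-83)) = -27522/(-166) = -27522*(-1/166) = 13761/83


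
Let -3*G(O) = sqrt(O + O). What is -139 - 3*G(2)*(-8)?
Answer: -155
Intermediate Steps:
G(O) = -sqrt(2)*sqrt(O)/3 (G(O) = -sqrt(O + O)/3 = -sqrt(2)*sqrt(O)/3)
-139 - 3*G(2)*(-8) = -139 - 3*(-sqrt(2)*sqrt(2)/3)*(-8) = -139 - (-2)*(-8) = -139 - 3*16/3 = -139 - 16 = -155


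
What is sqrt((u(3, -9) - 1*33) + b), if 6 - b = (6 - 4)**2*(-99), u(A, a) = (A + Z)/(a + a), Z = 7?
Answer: 2*sqrt(829)/3 ≈ 19.195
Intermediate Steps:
u(A, a) = (7 + A)/(2*a) (u(A, a) = (A + 7)/(a + a) = (7 + A)/((2*a)) = (7 + A)*(1/(2*a)) = (7 + A)/(2*a))
b = 402 (b = 6 - (6 - 4)**2*(-99) = 6 - 2**2*(-99) = 6 - 4*(-99) = 6 - 1*(-396) = 6 + 396 = 402)
sqrt((u(3, -9) - 1*33) + b) = sqrt(((1/2)*(7 + 3)/(-9) - 1*33) + 402) = sqrt(((1/2)*(-1/9)*10 - 33) + 402) = sqrt((-5/9 - 33) + 402) = sqrt(-302/9 + 402) = sqrt(3316/9) = 2*sqrt(829)/3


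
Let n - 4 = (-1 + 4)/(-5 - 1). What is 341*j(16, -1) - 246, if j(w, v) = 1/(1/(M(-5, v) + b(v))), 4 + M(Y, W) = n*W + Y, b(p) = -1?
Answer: -9699/2 ≈ -4849.5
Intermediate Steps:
n = 7/2 (n = 4 + (-1 + 4)/(-5 - 1) = 4 + 3/(-6) = 4 + 3*(-1/6) = 4 - 1/2 = 7/2 ≈ 3.5000)
M(Y, W) = -4 + Y + 7*W/2 (M(Y, W) = -4 + (7*W/2 + Y) = -4 + (Y + 7*W/2) = -4 + Y + 7*W/2)
j(w, v) = -10 + 7*v/2 (j(w, v) = 1/(1/((-4 - 5 + 7*v/2) - 1)) = 1/(1/((-9 + 7*v/2) - 1)) = 1/(1/(-10 + 7*v/2)) = -10 + 7*v/2)
341*j(16, -1) - 246 = 341*(-10 + (7/2)*(-1)) - 246 = 341*(-10 - 7/2) - 246 = 341*(-27/2) - 246 = -9207/2 - 246 = -9699/2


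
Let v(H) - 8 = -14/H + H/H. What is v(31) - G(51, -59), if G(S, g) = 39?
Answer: -944/31 ≈ -30.452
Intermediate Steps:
v(H) = 9 - 14/H (v(H) = 8 + (-14/H + H/H) = 8 + (-14/H + 1) = 8 + (1 - 14/H) = 9 - 14/H)
v(31) - G(51, -59) = (9 - 14/31) - 1*39 = (9 - 14*1/31) - 39 = (9 - 14/31) - 39 = 265/31 - 39 = -944/31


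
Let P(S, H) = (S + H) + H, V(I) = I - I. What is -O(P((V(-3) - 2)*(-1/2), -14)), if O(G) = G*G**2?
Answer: 19683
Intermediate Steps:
V(I) = 0
P(S, H) = S + 2*H (P(S, H) = (H + S) + H = S + 2*H)
O(G) = G**3
-O(P((V(-3) - 2)*(-1/2), -14)) = -((0 - 2)*(-1/2) + 2*(-14))**3 = -(-(-2)/2 - 28)**3 = -(-2*(-1/2) - 28)**3 = -(1 - 28)**3 = -1*(-27)**3 = -1*(-19683) = 19683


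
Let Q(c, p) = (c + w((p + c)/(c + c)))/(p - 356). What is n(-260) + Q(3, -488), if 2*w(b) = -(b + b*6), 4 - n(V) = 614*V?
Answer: 1616871001/10128 ≈ 1.5964e+5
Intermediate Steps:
n(V) = 4 - 614*V
w(b) = -7*b/2 (w(b) = (-(b + b*6))/2 = (-(b + 6*b))/2 = (-7*b)/2 = -7*b/2)
Q(c, p) = (c - 7*(c + p)/(4*c))/(-356 + p) (Q(c, p) = (c - 7*(p + c)/(2*(c + c)))/(p - 356) = (c - 7*(c + p)/(2*(2*c)))/(-356 + p) = (c - 7*(c + p)*1/(2*c)/2)/(-356 + p) = (c - 7*(c + p)/(4*c))/(-356 + p))
n(-260) + Q(3, -488) = (4 - 614*(-260)) + (1/4)*(-7*3 - 7*(-488) + 4*3**2)/(3*(-356 - 488)) = (4 + 159640) + (1/4)*(1/3)*(-21 + 3416 + 4*9)/(-844) = 159644 + (1/4)*(1/3)*(-1/844)*(-21 + 3416 + 36) = 159644 + (1/4)*(1/3)*(-1/844)*3431 = 159644 - 3431/10128 = 1616871001/10128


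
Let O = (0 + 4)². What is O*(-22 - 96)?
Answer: -1888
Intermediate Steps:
O = 16 (O = 4² = 16)
O*(-22 - 96) = 16*(-22 - 96) = 16*(-118) = -1888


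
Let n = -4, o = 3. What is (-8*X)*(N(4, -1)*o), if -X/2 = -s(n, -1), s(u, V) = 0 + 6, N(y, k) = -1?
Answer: 288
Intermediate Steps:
s(u, V) = 6
X = 12 (X = -(-2)*6 = -2*(-6) = 12)
(-8*X)*(N(4, -1)*o) = (-8*12)*(-1*3) = -96*(-3) = 288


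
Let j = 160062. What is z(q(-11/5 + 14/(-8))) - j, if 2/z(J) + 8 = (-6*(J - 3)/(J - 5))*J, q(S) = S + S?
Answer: -1102986812/6891 ≈ -1.6006e+5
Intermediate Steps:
q(S) = 2*S
z(J) = 2/(-8 - 6*J*(-3 + J)/(-5 + J)) (z(J) = 2/(-8 + (-6*(J - 3)/(J - 5))*J) = 2/(-8 + (-6*(-3 + J)/(-5 + J))*J) = 2/(-8 - 6*J*(-3 + J)/(-5 + J)))
z(q(-11/5 + 14/(-8))) - j = (-5 + 2*(-11/5 + 14/(-8)))/(20 - 3*4*(-11/5 + 14/(-8))**2 + 5*(2*(-11/5 + 14/(-8)))) - 1*160062 = (-5 + 2*(-11*1/5 + 14*(-1/8)))/(20 - 3*4*(-11*1/5 + 14*(-1/8))**2 + 5*(2*(-11*1/5 + 14*(-1/8)))) - 160062 = (-5 + 2*(-11/5 - 7/4))/(20 - 3*4*(-11/5 - 7/4)**2 + 5*(2*(-11/5 - 7/4))) - 160062 = (-5 + 2*(-79/20))/(20 - 3*(2*(-79/20))**2 + 5*(2*(-79/20))) - 160062 = (-5 - 79/10)/(20 - 3*(-79/10)**2 + 5*(-79/10)) - 160062 = -129/10/(20 - 3*6241/100 - 79/2) - 160062 = -129/10/(20 - 18723/100 - 79/2) - 160062 = -129/10/(-20673/100) - 160062 = -100/20673*(-129/10) - 160062 = 430/6891 - 160062 = -1102986812/6891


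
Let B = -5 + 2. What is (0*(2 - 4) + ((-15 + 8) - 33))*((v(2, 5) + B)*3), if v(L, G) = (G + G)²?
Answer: -11640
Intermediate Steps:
B = -3
v(L, G) = 4*G² (v(L, G) = (2*G)² = 4*G²)
(0*(2 - 4) + ((-15 + 8) - 33))*((v(2, 5) + B)*3) = (0*(2 - 4) + ((-15 + 8) - 33))*((4*5² - 3)*3) = (0*(-2) + (-7 - 33))*((4*25 - 3)*3) = (0 - 40)*((100 - 3)*3) = -3880*3 = -40*291 = -11640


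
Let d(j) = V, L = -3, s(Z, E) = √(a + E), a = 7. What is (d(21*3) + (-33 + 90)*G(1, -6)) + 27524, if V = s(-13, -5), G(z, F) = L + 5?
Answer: 27638 + √2 ≈ 27639.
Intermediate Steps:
s(Z, E) = √(7 + E)
G(z, F) = 2 (G(z, F) = -3 + 5 = 2)
V = √2 (V = √(7 - 5) = √2 ≈ 1.4142)
d(j) = √2
(d(21*3) + (-33 + 90)*G(1, -6)) + 27524 = (√2 + (-33 + 90)*2) + 27524 = (√2 + 57*2) + 27524 = (√2 + 114) + 27524 = (114 + √2) + 27524 = 27638 + √2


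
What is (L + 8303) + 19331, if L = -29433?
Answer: -1799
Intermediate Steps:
(L + 8303) + 19331 = (-29433 + 8303) + 19331 = -21130 + 19331 = -1799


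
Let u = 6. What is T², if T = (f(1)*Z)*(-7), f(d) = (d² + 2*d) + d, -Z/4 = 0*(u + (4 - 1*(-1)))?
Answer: 0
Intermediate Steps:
Z = 0 (Z = -0*(6 + (4 - 1*(-1))) = -0*(6 + (4 + 1)) = -0*(6 + 5) = -0*11 = -4*0 = 0)
f(d) = d² + 3*d
T = 0 (T = ((1*(3 + 1))*0)*(-7) = ((1*4)*0)*(-7) = (4*0)*(-7) = 0*(-7) = 0)
T² = 0² = 0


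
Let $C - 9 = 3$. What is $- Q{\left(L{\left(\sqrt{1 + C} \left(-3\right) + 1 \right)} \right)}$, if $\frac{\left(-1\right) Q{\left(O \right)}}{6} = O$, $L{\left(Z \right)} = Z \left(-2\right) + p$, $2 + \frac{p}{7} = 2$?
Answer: $-12 + 36 \sqrt{13} \approx 117.8$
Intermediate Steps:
$C = 12$ ($C = 9 + 3 = 12$)
$p = 0$ ($p = -14 + 7 \cdot 2 = -14 + 14 = 0$)
$L{\left(Z \right)} = - 2 Z$ ($L{\left(Z \right)} = Z \left(-2\right) + 0 = - 2 Z + 0 = - 2 Z$)
$Q{\left(O \right)} = - 6 O$
$- Q{\left(L{\left(\sqrt{1 + C} \left(-3\right) + 1 \right)} \right)} = - \left(-6\right) \left(- 2 \left(\sqrt{1 + 12} \left(-3\right) + 1\right)\right) = - \left(-6\right) \left(- 2 \left(\sqrt{13} \left(-3\right) + 1\right)\right) = - \left(-6\right) \left(- 2 \left(- 3 \sqrt{13} + 1\right)\right) = - \left(-6\right) \left(- 2 \left(1 - 3 \sqrt{13}\right)\right) = - \left(-6\right) \left(-2 + 6 \sqrt{13}\right) = - (12 - 36 \sqrt{13}) = -12 + 36 \sqrt{13}$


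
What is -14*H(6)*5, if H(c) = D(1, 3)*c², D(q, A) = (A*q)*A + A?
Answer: -30240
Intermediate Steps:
D(q, A) = A + q*A² (D(q, A) = q*A² + A = A + q*A²)
H(c) = 12*c² (H(c) = (3*(1 + 3*1))*c² = (3*(1 + 3))*c² = (3*4)*c² = 12*c²)
-14*H(6)*5 = -168*6²*5 = -168*36*5 = -14*432*5 = -6048*5 = -30240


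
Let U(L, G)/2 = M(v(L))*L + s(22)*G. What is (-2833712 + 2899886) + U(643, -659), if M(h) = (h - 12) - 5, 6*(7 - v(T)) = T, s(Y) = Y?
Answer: -340495/3 ≈ -1.1350e+5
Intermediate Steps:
v(T) = 7 - T/6
M(h) = -17 + h (M(h) = (-12 + h) - 5 = -17 + h)
U(L, G) = 44*G + 2*L*(-10 - L/6) (U(L, G) = 2*((-17 + (7 - L/6))*L + 22*G) = 2*((-10 - L/6)*L + 22*G) = 2*(L*(-10 - L/6) + 22*G) = 2*(22*G + L*(-10 - L/6)) = 44*G + 2*L*(-10 - L/6))
(-2833712 + 2899886) + U(643, -659) = (-2833712 + 2899886) + (44*(-659) - ⅓*643*(60 + 643)) = 66174 + (-28996 - ⅓*643*703) = 66174 + (-28996 - 452029/3) = 66174 - 539017/3 = -340495/3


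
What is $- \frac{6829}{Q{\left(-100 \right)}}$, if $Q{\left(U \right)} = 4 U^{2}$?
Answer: $- \frac{6829}{40000} \approx -0.17072$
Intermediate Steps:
$- \frac{6829}{Q{\left(-100 \right)}} = - \frac{6829}{4 \left(-100\right)^{2}} = - \frac{6829}{4 \cdot 10000} = - \frac{6829}{40000}$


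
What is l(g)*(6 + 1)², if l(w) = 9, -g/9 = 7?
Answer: 441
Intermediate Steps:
g = -63 (g = -9*7 = -63)
l(g)*(6 + 1)² = 9*(6 + 1)² = 9*7² = 9*49 = 441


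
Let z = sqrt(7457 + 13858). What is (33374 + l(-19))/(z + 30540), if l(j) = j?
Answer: 67910780/62178019 - 46697*sqrt(435)/186534057 ≈ 1.0870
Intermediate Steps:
z = 7*sqrt(435) (z = sqrt(21315) = 7*sqrt(435) ≈ 146.00)
(33374 + l(-19))/(z + 30540) = (33374 - 19)/(7*sqrt(435) + 30540) = 33355/(30540 + 7*sqrt(435))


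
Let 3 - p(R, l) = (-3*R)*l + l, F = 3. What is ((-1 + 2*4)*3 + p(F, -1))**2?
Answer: 256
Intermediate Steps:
p(R, l) = 3 - l + 3*R*l (p(R, l) = 3 - ((-3*R)*l + l) = 3 - (-3*R*l + l) = 3 - (l - 3*R*l) = 3 + (-l + 3*R*l) = 3 - l + 3*R*l)
((-1 + 2*4)*3 + p(F, -1))**2 = ((-1 + 2*4)*3 + (3 - 1*(-1) + 3*3*(-1)))**2 = ((-1 + 8)*3 + (3 + 1 - 9))**2 = (7*3 - 5)**2 = (21 - 5)**2 = 16**2 = 256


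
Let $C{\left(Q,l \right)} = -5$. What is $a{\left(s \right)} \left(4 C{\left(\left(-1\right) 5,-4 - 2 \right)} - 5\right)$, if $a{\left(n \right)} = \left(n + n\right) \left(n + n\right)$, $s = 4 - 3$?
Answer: $-100$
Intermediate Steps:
$s = 1$ ($s = 4 - 3 = 1$)
$a{\left(n \right)} = 4 n^{2}$ ($a{\left(n \right)} = 2 n 2 n = 4 n^{2}$)
$a{\left(s \right)} \left(4 C{\left(\left(-1\right) 5,-4 - 2 \right)} - 5\right) = 4 \cdot 1^{2} \left(4 \left(-5\right) - 5\right) = 4 \cdot 1 \left(-20 - 5\right) = 4 \left(-25\right) = -100$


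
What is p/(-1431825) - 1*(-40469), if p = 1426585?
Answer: 11588619868/286365 ≈ 40468.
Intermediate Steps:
p/(-1431825) - 1*(-40469) = 1426585/(-1431825) - 1*(-40469) = 1426585*(-1/1431825) + 40469 = -285317/286365 + 40469 = 11588619868/286365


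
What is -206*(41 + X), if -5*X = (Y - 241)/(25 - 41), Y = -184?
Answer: -58813/8 ≈ -7351.6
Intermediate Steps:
X = -85/16 (X = -(-184 - 241)/(5*(25 - 41)) = -(-85)/(-16) = -(-85)*(-1)/16 = -⅕*425/16 = -85/16 ≈ -5.3125)
-206*(41 + X) = -206*(41 - 85/16) = -206*571/16 = -58813/8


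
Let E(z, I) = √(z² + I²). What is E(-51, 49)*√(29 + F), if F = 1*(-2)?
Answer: 3*√15006 ≈ 367.50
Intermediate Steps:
F = -2
E(z, I) = √(I² + z²)
E(-51, 49)*√(29 + F) = √(49² + (-51)²)*√(29 - 2) = √(2401 + 2601)*√27 = √5002*(3*√3) = 3*√15006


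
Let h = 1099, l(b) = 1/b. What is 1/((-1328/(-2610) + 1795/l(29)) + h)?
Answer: 1305/69366634 ≈ 1.8813e-5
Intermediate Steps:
1/((-1328/(-2610) + 1795/l(29)) + h) = 1/((-1328/(-2610) + 1795/(1/29)) + 1099) = 1/((-1328*(-1/2610) + 1795/(1/29)) + 1099) = 1/((664/1305 + 1795*29) + 1099) = 1/((664/1305 + 52055) + 1099) = 1/(67932439/1305 + 1099) = 1/(69366634/1305) = 1305/69366634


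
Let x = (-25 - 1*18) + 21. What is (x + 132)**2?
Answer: 12100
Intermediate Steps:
x = -22 (x = (-25 - 18) + 21 = -43 + 21 = -22)
(x + 132)**2 = (-22 + 132)**2 = 110**2 = 12100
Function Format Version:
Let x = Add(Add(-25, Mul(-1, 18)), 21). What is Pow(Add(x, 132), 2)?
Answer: 12100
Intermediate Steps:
x = -22 (x = Add(Add(-25, -18), 21) = Add(-43, 21) = -22)
Pow(Add(x, 132), 2) = Pow(Add(-22, 132), 2) = Pow(110, 2) = 12100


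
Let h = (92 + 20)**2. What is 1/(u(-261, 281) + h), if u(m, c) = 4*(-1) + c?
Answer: 1/12821 ≈ 7.7997e-5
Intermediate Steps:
h = 12544 (h = 112**2 = 12544)
u(m, c) = -4 + c
1/(u(-261, 281) + h) = 1/((-4 + 281) + 12544) = 1/(277 + 12544) = 1/12821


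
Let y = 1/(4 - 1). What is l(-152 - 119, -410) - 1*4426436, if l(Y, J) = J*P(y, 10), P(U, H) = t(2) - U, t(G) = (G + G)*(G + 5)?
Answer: -13313338/3 ≈ -4.4378e+6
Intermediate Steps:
t(G) = 2*G*(5 + G) (t(G) = (2*G)*(5 + G) = 2*G*(5 + G))
y = ⅓ (y = 1/3 = ⅓ ≈ 0.33333)
P(U, H) = 28 - U (P(U, H) = 2*2*(5 + 2) - U = 2*2*7 - U = 28 - U)
l(Y, J) = 83*J/3 (l(Y, J) = J*(28 - 1*⅓) = J*(28 - ⅓) = J*(83/3) = 83*J/3)
l(-152 - 119, -410) - 1*4426436 = (83/3)*(-410) - 1*4426436 = -34030/3 - 4426436 = -13313338/3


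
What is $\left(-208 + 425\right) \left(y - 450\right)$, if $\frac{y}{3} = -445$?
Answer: $-387345$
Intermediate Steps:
$y = -1335$ ($y = 3 \left(-445\right) = -1335$)
$\left(-208 + 425\right) \left(y - 450\right) = \left(-208 + 425\right) \left(-1335 - 450\right) = 217 \left(-1785\right) = -387345$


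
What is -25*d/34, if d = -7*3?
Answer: 525/34 ≈ 15.441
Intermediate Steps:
d = -21
-25*d/34 = -25*(-21)/34 = 525*(1/34) = 525/34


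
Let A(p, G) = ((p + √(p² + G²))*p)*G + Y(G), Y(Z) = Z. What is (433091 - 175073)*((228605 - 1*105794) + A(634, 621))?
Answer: 64436927149944 + 101585298852*√787597 ≈ 1.5459e+14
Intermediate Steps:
A(p, G) = G + G*p*(p + √(G² + p²)) (A(p, G) = ((p + √(p² + G²))*p)*G + G = ((p + √(G² + p²))*p)*G + G = (p*(p + √(G² + p²)))*G + G = G*p*(p + √(G² + p²)) + G = G + G*p*(p + √(G² + p²)))
(433091 - 175073)*((228605 - 1*105794) + A(634, 621)) = (433091 - 175073)*((228605 - 1*105794) + 621*(1 + 634² + 634*√(621² + 634²))) = 258018*((228605 - 105794) + 621*(1 + 401956 + 634*√(385641 + 401956))) = 258018*(122811 + 621*(1 + 401956 + 634*√787597)) = 258018*(122811 + 621*(401957 + 634*√787597)) = 258018*(122811 + (249615297 + 393714*√787597)) = 258018*(249738108 + 393714*√787597) = 64436927149944 + 101585298852*√787597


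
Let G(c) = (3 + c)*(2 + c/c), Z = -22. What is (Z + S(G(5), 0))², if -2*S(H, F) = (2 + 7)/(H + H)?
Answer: 499849/1024 ≈ 488.13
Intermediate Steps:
G(c) = 9 + 3*c (G(c) = (3 + c)*(2 + 1) = (3 + c)*3 = 9 + 3*c)
S(H, F) = -9/(4*H) (S(H, F) = -(2 + 7)/(2*(H + H)) = -9/(2*(2*H)) = -9*1/(2*H)/2 = -9/(4*H))
(Z + S(G(5), 0))² = (-22 - 9/(4*(9 + 3*5)))² = (-22 - 9/(4*(9 + 15)))² = (-22 - 9/4/24)² = (-22 - 9/4*1/24)² = (-22 - 3/32)² = (-707/32)² = 499849/1024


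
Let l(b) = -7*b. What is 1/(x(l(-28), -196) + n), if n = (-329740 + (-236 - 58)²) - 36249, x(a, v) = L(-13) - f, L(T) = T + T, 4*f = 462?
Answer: -2/559389 ≈ -3.5753e-6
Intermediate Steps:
f = 231/2 (f = (¼)*462 = 231/2 ≈ 115.50)
L(T) = 2*T
x(a, v) = -283/2 (x(a, v) = 2*(-13) - 1*231/2 = -26 - 231/2 = -283/2)
n = -279553 (n = (-329740 + (-294)²) - 36249 = (-329740 + 86436) - 36249 = -243304 - 36249 = -279553)
1/(x(l(-28), -196) + n) = 1/(-283/2 - 279553) = 1/(-559389/2) = -2/559389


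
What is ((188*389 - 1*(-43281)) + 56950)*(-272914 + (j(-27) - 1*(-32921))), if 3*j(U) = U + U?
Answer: -41609026993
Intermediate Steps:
j(U) = 2*U/3 (j(U) = (U + U)/3 = (2*U)/3 = 2*U/3)
((188*389 - 1*(-43281)) + 56950)*(-272914 + (j(-27) - 1*(-32921))) = ((188*389 - 1*(-43281)) + 56950)*(-272914 + ((⅔)*(-27) - 1*(-32921))) = ((73132 + 43281) + 56950)*(-272914 + (-18 + 32921)) = (116413 + 56950)*(-272914 + 32903) = 173363*(-240011) = -41609026993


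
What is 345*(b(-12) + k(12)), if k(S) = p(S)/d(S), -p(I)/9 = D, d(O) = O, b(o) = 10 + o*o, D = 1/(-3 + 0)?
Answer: 212865/4 ≈ 53216.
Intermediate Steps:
D = -⅓ (D = 1/(-3) = -⅓ ≈ -0.33333)
b(o) = 10 + o²
p(I) = 3 (p(I) = -9*(-⅓) = 3)
k(S) = 3/S
345*(b(-12) + k(12)) = 345*((10 + (-12)²) + 3/12) = 345*((10 + 144) + 3*(1/12)) = 345*(154 + ¼) = 345*(617/4) = 212865/4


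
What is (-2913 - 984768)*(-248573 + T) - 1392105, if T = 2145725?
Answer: -1873782376617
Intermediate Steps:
(-2913 - 984768)*(-248573 + T) - 1392105 = (-2913 - 984768)*(-248573 + 2145725) - 1392105 = -987681*1897152 - 1392105 = -1873780984512 - 1392105 = -1873782376617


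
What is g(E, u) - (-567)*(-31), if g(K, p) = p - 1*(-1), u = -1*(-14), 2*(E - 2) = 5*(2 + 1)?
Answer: -17562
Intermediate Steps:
E = 19/2 (E = 2 + (5*(2 + 1))/2 = 2 + (5*3)/2 = 2 + (1/2)*15 = 2 + 15/2 = 19/2 ≈ 9.5000)
u = 14
g(K, p) = 1 + p (g(K, p) = p + 1 = 1 + p)
g(E, u) - (-567)*(-31) = (1 + 14) - (-567)*(-31) = 15 - 1*17577 = 15 - 17577 = -17562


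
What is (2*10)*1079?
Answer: 21580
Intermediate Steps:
(2*10)*1079 = 20*1079 = 21580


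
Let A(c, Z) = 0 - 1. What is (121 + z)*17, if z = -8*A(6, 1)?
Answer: 2193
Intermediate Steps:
A(c, Z) = -1
z = 8 (z = -8*(-1) = 8)
(121 + z)*17 = (121 + 8)*17 = 129*17 = 2193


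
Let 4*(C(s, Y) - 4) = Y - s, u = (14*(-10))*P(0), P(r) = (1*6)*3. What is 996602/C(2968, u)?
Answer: -498301/684 ≈ -728.51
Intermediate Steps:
P(r) = 18 (P(r) = 6*3 = 18)
u = -2520 (u = (14*(-10))*18 = -140*18 = -2520)
C(s, Y) = 4 - s/4 + Y/4 (C(s, Y) = 4 + (Y - s)/4 = 4 + (-s/4 + Y/4) = 4 - s/4 + Y/4)
996602/C(2968, u) = 996602/(4 - ¼*2968 + (¼)*(-2520)) = 996602/(4 - 742 - 630) = 996602/(-1368) = 996602*(-1/1368) = -498301/684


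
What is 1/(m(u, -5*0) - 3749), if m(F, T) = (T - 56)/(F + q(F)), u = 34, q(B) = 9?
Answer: -43/161263 ≈ -0.00026665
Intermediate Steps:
m(F, T) = (-56 + T)/(9 + F) (m(F, T) = (T - 56)/(F + 9) = (-56 + T)/(9 + F))
1/(m(u, -5*0) - 3749) = 1/((-56 - 5*0)/(9 + 34) - 3749) = 1/((-56 + 0)/43 - 3749) = 1/((1/43)*(-56) - 3749) = 1/(-56/43 - 3749) = 1/(-161263/43) = -43/161263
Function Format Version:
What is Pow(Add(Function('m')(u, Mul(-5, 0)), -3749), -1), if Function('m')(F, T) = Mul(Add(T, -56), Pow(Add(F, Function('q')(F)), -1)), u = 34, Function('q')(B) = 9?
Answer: Rational(-43, 161263) ≈ -0.00026665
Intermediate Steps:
Function('m')(F, T) = Mul(Pow(Add(9, F), -1), Add(-56, T)) (Function('m')(F, T) = Mul(Add(T, -56), Pow(Add(F, 9), -1)) = Mul(Add(-56, T), Pow(Add(9, F), -1)) = Mul(Pow(Add(9, F), -1), Add(-56, T)))
Pow(Add(Function('m')(u, Mul(-5, 0)), -3749), -1) = Pow(Add(Mul(Pow(Add(9, 34), -1), Add(-56, Mul(-5, 0))), -3749), -1) = Pow(Add(Mul(Pow(43, -1), Add(-56, 0)), -3749), -1) = Pow(Add(Mul(Rational(1, 43), -56), -3749), -1) = Pow(Add(Rational(-56, 43), -3749), -1) = Pow(Rational(-161263, 43), -1) = Rational(-43, 161263)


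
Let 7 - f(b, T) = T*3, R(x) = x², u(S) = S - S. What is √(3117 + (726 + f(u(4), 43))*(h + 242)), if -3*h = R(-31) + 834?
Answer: 5*I*√76359/3 ≈ 460.55*I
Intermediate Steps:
u(S) = 0
h = -1795/3 (h = -((-31)² + 834)/3 = -(961 + 834)/3 = -⅓*1795 = -1795/3 ≈ -598.33)
f(b, T) = 7 - 3*T (f(b, T) = 7 - T*3 = 7 - 3*T)
√(3117 + (726 + f(u(4), 43))*(h + 242)) = √(3117 + (726 + (7 - 3*43))*(-1795/3 + 242)) = √(3117 + (726 + (7 - 129))*(-1069/3)) = √(3117 + (726 - 122)*(-1069/3)) = √(3117 + 604*(-1069/3)) = √(3117 - 645676/3) = √(-636325/3) = 5*I*√76359/3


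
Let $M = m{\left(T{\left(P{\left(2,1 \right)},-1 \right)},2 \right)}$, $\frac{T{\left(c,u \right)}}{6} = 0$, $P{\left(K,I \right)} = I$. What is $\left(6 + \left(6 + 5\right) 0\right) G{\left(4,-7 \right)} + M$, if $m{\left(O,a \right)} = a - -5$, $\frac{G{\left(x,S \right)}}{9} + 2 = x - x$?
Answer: $-101$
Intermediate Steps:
$T{\left(c,u \right)} = 0$ ($T{\left(c,u \right)} = 6 \cdot 0 = 0$)
$G{\left(x,S \right)} = -18$ ($G{\left(x,S \right)} = -18 + 9 \left(x - x\right) = -18 + 9 \cdot 0 = -18 + 0 = -18$)
$m{\left(O,a \right)} = 5 + a$ ($m{\left(O,a \right)} = a + 5 = 5 + a$)
$M = 7$ ($M = 5 + 2 = 7$)
$\left(6 + \left(6 + 5\right) 0\right) G{\left(4,-7 \right)} + M = \left(6 + \left(6 + 5\right) 0\right) \left(-18\right) + 7 = \left(6 + 11 \cdot 0\right) \left(-18\right) + 7 = \left(6 + 0\right) \left(-18\right) + 7 = 6 \left(-18\right) + 7 = -108 + 7 = -101$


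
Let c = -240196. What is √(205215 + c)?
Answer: I*√34981 ≈ 187.03*I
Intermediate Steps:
√(205215 + c) = √(205215 - 240196) = √(-34981) = I*√34981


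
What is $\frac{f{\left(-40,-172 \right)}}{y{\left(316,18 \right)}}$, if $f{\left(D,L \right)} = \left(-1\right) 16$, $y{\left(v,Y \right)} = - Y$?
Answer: $\frac{8}{9} \approx 0.88889$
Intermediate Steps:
$f{\left(D,L \right)} = -16$
$\frac{f{\left(-40,-172 \right)}}{y{\left(316,18 \right)}} = - \frac{16}{\left(-1\right) 18} = - \frac{16}{-18} = \left(-16\right) \left(- \frac{1}{18}\right) = \frac{8}{9}$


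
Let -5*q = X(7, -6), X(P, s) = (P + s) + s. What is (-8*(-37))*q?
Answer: 296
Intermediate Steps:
X(P, s) = P + 2*s
q = 1 (q = -(7 + 2*(-6))/5 = -(7 - 12)/5 = -1/5*(-5) = 1)
(-8*(-37))*q = -8*(-37)*1 = 296*1 = 296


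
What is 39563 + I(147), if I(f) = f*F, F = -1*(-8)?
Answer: 40739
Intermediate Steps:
F = 8
I(f) = 8*f (I(f) = f*8 = 8*f)
39563 + I(147) = 39563 + 8*147 = 39563 + 1176 = 40739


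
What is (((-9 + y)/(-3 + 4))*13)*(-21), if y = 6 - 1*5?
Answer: 2184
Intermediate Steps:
y = 1 (y = 6 - 5 = 1)
(((-9 + y)/(-3 + 4))*13)*(-21) = (((-9 + 1)/(-3 + 4))*13)*(-21) = (-8/1*13)*(-21) = (-8*1*13)*(-21) = -8*13*(-21) = -104*(-21) = 2184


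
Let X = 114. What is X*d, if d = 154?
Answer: 17556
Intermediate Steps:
X*d = 114*154 = 17556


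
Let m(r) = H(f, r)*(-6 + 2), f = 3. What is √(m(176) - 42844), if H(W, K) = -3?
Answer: 4*I*√2677 ≈ 206.96*I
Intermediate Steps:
m(r) = 12 (m(r) = -3*(-6 + 2) = -3*(-4) = 12)
√(m(176) - 42844) = √(12 - 42844) = √(-42832) = 4*I*√2677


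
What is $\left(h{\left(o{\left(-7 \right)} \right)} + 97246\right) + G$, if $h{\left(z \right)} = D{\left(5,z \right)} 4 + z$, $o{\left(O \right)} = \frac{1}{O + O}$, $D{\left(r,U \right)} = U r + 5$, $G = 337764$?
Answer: $\frac{870057}{2} \approx 4.3503 \cdot 10^{5}$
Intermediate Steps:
$D{\left(r,U \right)} = 5 + U r$
$o{\left(O \right)} = \frac{1}{2 O}$
$h{\left(z \right)} = 20 + 21 z$ ($h{\left(z \right)} = \left(5 + z 5\right) 4 + z = \left(5 + 5 z\right) 4 + z = \left(20 + 20 z\right) + z = 20 + 21 z$)
$\left(h{\left(o{\left(-7 \right)} \right)} + 97246\right) + G = \left(\left(20 + 21 \frac{1}{2 \left(-7\right)}\right) + 97246\right) + 337764 = \left(\left(20 + 21 \cdot \frac{1}{2} \left(- \frac{1}{7}\right)\right) + 97246\right) + 337764 = \left(\left(20 + 21 \left(- \frac{1}{14}\right)\right) + 97246\right) + 337764 = \left(\left(20 - \frac{3}{2}\right) + 97246\right) + 337764 = \left(\frac{37}{2} + 97246\right) + 337764 = \frac{194529}{2} + 337764 = \frac{870057}{2}$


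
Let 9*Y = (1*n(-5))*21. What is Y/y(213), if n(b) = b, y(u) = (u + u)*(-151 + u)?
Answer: -35/79236 ≈ -0.00044172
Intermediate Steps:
y(u) = 2*u*(-151 + u) (y(u) = (2*u)*(-151 + u) = 2*u*(-151 + u))
Y = -35/3 (Y = ((1*(-5))*21)/9 = (-5*21)/9 = (1/9)*(-105) = -35/3 ≈ -11.667)
Y/y(213) = -35*1/(426*(-151 + 213))/3 = -35/(3*(2*213*62)) = -35/3/26412 = -35/3*1/26412 = -35/79236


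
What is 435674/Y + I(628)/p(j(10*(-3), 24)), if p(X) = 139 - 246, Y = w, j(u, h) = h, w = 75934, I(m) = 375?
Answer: 9070934/4062469 ≈ 2.2329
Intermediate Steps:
Y = 75934
p(X) = -107
435674/Y + I(628)/p(j(10*(-3), 24)) = 435674/75934 + 375/(-107) = 435674*(1/75934) + 375*(-1/107) = 217837/37967 - 375/107 = 9070934/4062469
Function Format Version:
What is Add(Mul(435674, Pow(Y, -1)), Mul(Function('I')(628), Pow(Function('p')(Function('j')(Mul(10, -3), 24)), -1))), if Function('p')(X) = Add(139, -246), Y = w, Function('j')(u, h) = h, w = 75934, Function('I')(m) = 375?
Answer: Rational(9070934, 4062469) ≈ 2.2329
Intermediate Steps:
Y = 75934
Function('p')(X) = -107
Add(Mul(435674, Pow(Y, -1)), Mul(Function('I')(628), Pow(Function('p')(Function('j')(Mul(10, -3), 24)), -1))) = Add(Mul(435674, Pow(75934, -1)), Mul(375, Pow(-107, -1))) = Add(Mul(435674, Rational(1, 75934)), Mul(375, Rational(-1, 107))) = Add(Rational(217837, 37967), Rational(-375, 107)) = Rational(9070934, 4062469)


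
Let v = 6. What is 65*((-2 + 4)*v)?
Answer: 780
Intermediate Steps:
65*((-2 + 4)*v) = 65*((-2 + 4)*6) = 65*(2*6) = 65*12 = 780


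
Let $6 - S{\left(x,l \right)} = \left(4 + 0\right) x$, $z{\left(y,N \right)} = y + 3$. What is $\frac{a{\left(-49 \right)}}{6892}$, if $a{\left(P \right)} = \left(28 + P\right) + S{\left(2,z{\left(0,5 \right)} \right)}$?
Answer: $- \frac{23}{6892} \approx -0.0033372$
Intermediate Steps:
$z{\left(y,N \right)} = 3 + y$
$S{\left(x,l \right)} = 6 - 4 x$ ($S{\left(x,l \right)} = 6 - \left(4 + 0\right) x = 6 - 4 x$)
$a{\left(P \right)} = 26 + P$ ($a{\left(P \right)} = \left(28 + P\right) + \left(6 - 8\right) = \left(28 + P\right) - 2 = 26 + P$)
$\frac{a{\left(-49 \right)}}{6892} = \frac{26 - 49}{6892} = \left(-23\right) \frac{1}{6892} = - \frac{23}{6892}$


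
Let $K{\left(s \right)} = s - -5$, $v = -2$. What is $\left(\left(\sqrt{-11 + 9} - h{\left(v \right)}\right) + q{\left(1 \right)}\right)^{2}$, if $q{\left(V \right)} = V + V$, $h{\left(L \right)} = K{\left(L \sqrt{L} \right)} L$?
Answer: $126 - 72 i \sqrt{2} \approx 126.0 - 101.82 i$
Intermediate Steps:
$K{\left(s \right)} = 5 + s$ ($K{\left(s \right)} = s + 5 = 5 + s$)
$h{\left(L \right)} = L \left(5 + L^{\frac{3}{2}}\right)$ ($h{\left(L \right)} = \left(5 + L \sqrt{L}\right) L = \left(5 + L^{\frac{3}{2}}\right) L = L \left(5 + L^{\frac{3}{2}}\right)$)
$q{\left(V \right)} = 2 V$
$\left(\left(\sqrt{-11 + 9} - h{\left(v \right)}\right) + q{\left(1 \right)}\right)^{2} = \left(\left(\sqrt{-11 + 9} - - 2 \left(5 + \left(-2\right)^{\frac{3}{2}}\right)\right) + 2 \cdot 1\right)^{2} = \left(\left(\sqrt{-2} - - 2 \left(5 - 2 i \sqrt{2}\right)\right) + 2\right)^{2} = \left(\left(i \sqrt{2} - \left(-10 + 4 i \sqrt{2}\right)\right) + 2\right)^{2} = \left(\left(i \sqrt{2} + \left(10 - 4 i \sqrt{2}\right)\right) + 2\right)^{2} = \left(\left(10 - 3 i \sqrt{2}\right) + 2\right)^{2} = \left(12 - 3 i \sqrt{2}\right)^{2}$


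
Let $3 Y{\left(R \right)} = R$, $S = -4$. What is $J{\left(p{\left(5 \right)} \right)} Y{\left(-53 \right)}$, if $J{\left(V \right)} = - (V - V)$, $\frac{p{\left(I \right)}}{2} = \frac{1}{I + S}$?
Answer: $0$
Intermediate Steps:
$Y{\left(R \right)} = \frac{R}{3}$
$p{\left(I \right)} = \frac{2}{-4 + I}$ ($p{\left(I \right)} = \frac{2}{I - 4} = \frac{2}{-4 + I}$)
$J{\left(V \right)} = 0$ ($J{\left(V \right)} = \left(-1\right) 0 = 0$)
$J{\left(p{\left(5 \right)} \right)} Y{\left(-53 \right)} = 0 \cdot \frac{1}{3} \left(-53\right) = 0 \left(- \frac{53}{3}\right) = 0$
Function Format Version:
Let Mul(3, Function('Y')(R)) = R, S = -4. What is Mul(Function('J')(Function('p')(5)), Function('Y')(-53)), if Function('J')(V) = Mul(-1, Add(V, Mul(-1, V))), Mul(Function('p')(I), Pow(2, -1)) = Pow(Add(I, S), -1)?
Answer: 0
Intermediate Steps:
Function('Y')(R) = Mul(Rational(1, 3), R)
Function('p')(I) = Mul(2, Pow(Add(-4, I), -1)) (Function('p')(I) = Mul(2, Pow(Add(I, -4), -1)) = Mul(2, Pow(Add(-4, I), -1)))
Function('J')(V) = 0 (Function('J')(V) = Mul(-1, 0) = 0)
Mul(Function('J')(Function('p')(5)), Function('Y')(-53)) = Mul(0, Mul(Rational(1, 3), -53)) = Mul(0, Rational(-53, 3)) = 0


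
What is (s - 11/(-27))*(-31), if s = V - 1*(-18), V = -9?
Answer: -7874/27 ≈ -291.63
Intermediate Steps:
s = 9 (s = -9 - 1*(-18) = -9 + 18 = 9)
(s - 11/(-27))*(-31) = (9 - 11/(-27))*(-31) = (9 - 11*(-1/27))*(-31) = (9 + 11/27)*(-31) = (254/27)*(-31) = -7874/27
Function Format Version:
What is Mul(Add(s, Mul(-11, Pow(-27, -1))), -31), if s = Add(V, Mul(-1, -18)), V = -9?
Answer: Rational(-7874, 27) ≈ -291.63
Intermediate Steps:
s = 9 (s = Add(-9, Mul(-1, -18)) = Add(-9, 18) = 9)
Mul(Add(s, Mul(-11, Pow(-27, -1))), -31) = Mul(Add(9, Mul(-11, Pow(-27, -1))), -31) = Mul(Add(9, Mul(-11, Rational(-1, 27))), -31) = Mul(Add(9, Rational(11, 27)), -31) = Mul(Rational(254, 27), -31) = Rational(-7874, 27)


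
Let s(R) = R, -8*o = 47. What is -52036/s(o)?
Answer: 416288/47 ≈ 8857.2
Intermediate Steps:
o = -47/8 (o = -1/8*47 = -47/8 ≈ -5.8750)
-52036/s(o) = -52036/(-47/8) = -52036*(-8/47) = 416288/47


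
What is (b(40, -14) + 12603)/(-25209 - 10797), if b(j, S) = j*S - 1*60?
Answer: -11983/36006 ≈ -0.33281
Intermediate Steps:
b(j, S) = -60 + S*j (b(j, S) = S*j - 60 = -60 + S*j)
(b(40, -14) + 12603)/(-25209 - 10797) = ((-60 - 14*40) + 12603)/(-25209 - 10797) = ((-60 - 560) + 12603)/(-36006) = (-620 + 12603)*(-1/36006) = 11983*(-1/36006) = -11983/36006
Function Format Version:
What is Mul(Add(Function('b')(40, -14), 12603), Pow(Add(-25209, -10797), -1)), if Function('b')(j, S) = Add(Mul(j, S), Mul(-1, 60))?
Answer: Rational(-11983, 36006) ≈ -0.33281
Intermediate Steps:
Function('b')(j, S) = Add(-60, Mul(S, j)) (Function('b')(j, S) = Add(Mul(S, j), -60) = Add(-60, Mul(S, j)))
Mul(Add(Function('b')(40, -14), 12603), Pow(Add(-25209, -10797), -1)) = Mul(Add(Add(-60, Mul(-14, 40)), 12603), Pow(Add(-25209, -10797), -1)) = Mul(Add(Add(-60, -560), 12603), Pow(-36006, -1)) = Mul(Add(-620, 12603), Rational(-1, 36006)) = Mul(11983, Rational(-1, 36006)) = Rational(-11983, 36006)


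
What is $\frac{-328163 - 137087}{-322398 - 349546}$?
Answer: $\frac{232625}{335972} \approx 0.69239$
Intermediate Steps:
$\frac{-328163 - 137087}{-322398 - 349546} = - \frac{465250}{-671944} = \left(-465250\right) \left(- \frac{1}{671944}\right) = \frac{232625}{335972}$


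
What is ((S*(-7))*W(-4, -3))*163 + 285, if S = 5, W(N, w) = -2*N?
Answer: -45355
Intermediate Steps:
((S*(-7))*W(-4, -3))*163 + 285 = ((5*(-7))*(-2*(-4)))*163 + 285 = -35*8*163 + 285 = -280*163 + 285 = -45640 + 285 = -45355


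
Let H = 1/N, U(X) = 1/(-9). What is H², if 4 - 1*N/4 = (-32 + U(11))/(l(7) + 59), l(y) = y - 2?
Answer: 20736/6723649 ≈ 0.0030840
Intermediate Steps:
l(y) = -2 + y
U(X) = -⅑
N = 2593/144 (N = 16 - 4*(-32 - ⅑)/((-2 + 7) + 59) = 16 - (-1156)/(9*(5 + 59)) = 16 - (-1156)/(9*64) = 16 - 4*(-289/576) = 16 + 289/144 = 2593/144 ≈ 18.007)
H = 144/2593 (H = 1/(2593/144) = 144/2593 ≈ 0.055534)
H² = (144/2593)² = 20736/6723649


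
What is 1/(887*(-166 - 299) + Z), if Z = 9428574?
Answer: 1/9016119 ≈ 1.1091e-7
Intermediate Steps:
1/(887*(-166 - 299) + Z) = 1/(887*(-166 - 299) + 9428574) = 1/(887*(-465) + 9428574) = 1/(-412455 + 9428574) = 1/9016119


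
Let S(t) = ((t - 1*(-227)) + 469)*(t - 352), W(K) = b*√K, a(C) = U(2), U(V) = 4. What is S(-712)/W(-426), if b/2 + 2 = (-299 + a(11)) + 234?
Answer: 608*I*√426/1917 ≈ 6.5462*I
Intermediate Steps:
a(C) = 4
b = -126 (b = -4 + 2*((-299 + 4) + 234) = -4 + 2*(-295 + 234) = -4 + 2*(-61) = -4 - 122 = -126)
W(K) = -126*√K
S(t) = (-352 + t)*(696 + t) (S(t) = ((t + 227) + 469)*(-352 + t) = ((227 + t) + 469)*(-352 + t) = (696 + t)*(-352 + t) = (-352 + t)*(696 + t))
S(-712)/W(-426) = (-244992 + (-712)² + 344*(-712))/((-126*I*√426)) = (-244992 + 506944 - 244928)/((-126*I*√426)) = 17024/((-126*I*√426)) = 17024*(I*√426/53676) = 608*I*√426/1917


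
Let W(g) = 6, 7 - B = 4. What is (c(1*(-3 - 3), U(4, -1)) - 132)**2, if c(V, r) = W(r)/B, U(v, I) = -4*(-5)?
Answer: 16900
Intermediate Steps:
B = 3 (B = 7 - 1*4 = 7 - 4 = 3)
U(v, I) = 20
c(V, r) = 2 (c(V, r) = 6/3 = 6*(1/3) = 2)
(c(1*(-3 - 3), U(4, -1)) - 132)**2 = (2 - 132)**2 = (-130)**2 = 16900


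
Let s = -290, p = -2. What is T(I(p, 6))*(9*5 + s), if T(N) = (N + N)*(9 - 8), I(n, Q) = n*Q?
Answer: 5880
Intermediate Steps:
I(n, Q) = Q*n
T(N) = 2*N (T(N) = (2*N)*1 = 2*N)
T(I(p, 6))*(9*5 + s) = (2*(6*(-2)))*(9*5 - 290) = (2*(-12))*(45 - 290) = -24*(-245) = 5880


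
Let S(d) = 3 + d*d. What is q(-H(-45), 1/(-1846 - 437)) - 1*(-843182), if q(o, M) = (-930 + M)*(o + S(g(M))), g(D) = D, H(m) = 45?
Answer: 10497973505921801/11899199187 ≈ 8.8224e+5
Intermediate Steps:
S(d) = 3 + d**2
q(o, M) = (-930 + M)*(3 + o + M**2) (q(o, M) = (-930 + M)*(o + (3 + M**2)) = (-930 + M)*(3 + o + M**2))
q(-H(-45), 1/(-1846 - 437)) - 1*(-843182) = (-2790 - (-930)*45 - 930/(-1846 - 437)**2 + (-1*45)/(-1846 - 437) + (3 + (1/(-1846 - 437))**2)/(-1846 - 437)) - 1*(-843182) = (-2790 - 930*(-45) - 930*(1/(-2283))**2 - 45/(-2283) + (3 + (1/(-2283))**2)/(-2283)) + 843182 = (-2790 + 41850 - 930*(-1/2283)**2 - 1/2283*(-45) - (3 + (-1/2283)**2)/2283) + 843182 = (-2790 + 41850 - 930*1/5212089 + 15/761 - (3 + 1/5212089)/2283) + 843182 = (-2790 + 41850 - 310/1737363 + 15/761 - 1/2283*15636268/5212089) + 843182 = (-2790 + 41850 - 310/1737363 + 15/761 - 15636268/11899199187) + 843182 = 464782937028767/11899199187 + 843182 = 10497973505921801/11899199187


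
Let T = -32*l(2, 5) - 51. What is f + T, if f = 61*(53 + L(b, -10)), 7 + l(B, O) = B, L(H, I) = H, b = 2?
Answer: 3464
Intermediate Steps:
l(B, O) = -7 + B
T = 109 (T = -32*(-7 + 2) - 51 = -32*(-5) - 51 = 160 - 51 = 109)
f = 3355 (f = 61*(53 + 2) = 61*55 = 3355)
f + T = 3355 + 109 = 3464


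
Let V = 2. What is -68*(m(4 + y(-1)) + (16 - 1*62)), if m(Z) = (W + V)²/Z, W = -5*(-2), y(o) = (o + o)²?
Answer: 1904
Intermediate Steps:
y(o) = 4*o² (y(o) = (2*o)² = 4*o²)
W = 10
m(Z) = 144/Z (m(Z) = (10 + 2)²/Z = 12²/Z = 144/Z)
-68*(m(4 + y(-1)) + (16 - 1*62)) = -68*(144/(4 + 4*(-1)²) + (16 - 1*62)) = -68*(144/(4 + 4*1) + (16 - 62)) = -68*(144/(4 + 4) - 46) = -68*(144/8 - 46) = -68*(144*(⅛) - 46) = -68*(18 - 46) = -68*(-28) = 1904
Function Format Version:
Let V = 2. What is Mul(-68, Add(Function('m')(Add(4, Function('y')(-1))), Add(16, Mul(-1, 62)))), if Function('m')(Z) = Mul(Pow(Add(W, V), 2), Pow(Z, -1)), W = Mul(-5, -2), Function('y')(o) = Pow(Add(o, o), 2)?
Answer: 1904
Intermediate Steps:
Function('y')(o) = Mul(4, Pow(o, 2)) (Function('y')(o) = Pow(Mul(2, o), 2) = Mul(4, Pow(o, 2)))
W = 10
Function('m')(Z) = Mul(144, Pow(Z, -1)) (Function('m')(Z) = Mul(Pow(Add(10, 2), 2), Pow(Z, -1)) = Mul(Pow(12, 2), Pow(Z, -1)) = Mul(144, Pow(Z, -1)))
Mul(-68, Add(Function('m')(Add(4, Function('y')(-1))), Add(16, Mul(-1, 62)))) = Mul(-68, Add(Mul(144, Pow(Add(4, Mul(4, Pow(-1, 2))), -1)), Add(16, Mul(-1, 62)))) = Mul(-68, Add(Mul(144, Pow(Add(4, Mul(4, 1)), -1)), Add(16, -62))) = Mul(-68, Add(Mul(144, Pow(Add(4, 4), -1)), -46)) = Mul(-68, Add(Mul(144, Pow(8, -1)), -46)) = Mul(-68, Add(Mul(144, Rational(1, 8)), -46)) = Mul(-68, Add(18, -46)) = Mul(-68, -28) = 1904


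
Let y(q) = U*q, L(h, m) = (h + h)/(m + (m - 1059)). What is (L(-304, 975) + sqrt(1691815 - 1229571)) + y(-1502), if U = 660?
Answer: -883266728/891 + 2*sqrt(115561) ≈ -9.9064e+5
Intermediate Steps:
L(h, m) = 2*h/(-1059 + 2*m) (L(h, m) = (2*h)/(m + (-1059 + m)) = (2*h)/(-1059 + 2*m) = 2*h/(-1059 + 2*m))
y(q) = 660*q
(L(-304, 975) + sqrt(1691815 - 1229571)) + y(-1502) = (2*(-304)/(-1059 + 2*975) + sqrt(1691815 - 1229571)) + 660*(-1502) = (2*(-304)/(-1059 + 1950) + sqrt(462244)) - 991320 = (2*(-304)/891 + 2*sqrt(115561)) - 991320 = (2*(-304)*(1/891) + 2*sqrt(115561)) - 991320 = (-608/891 + 2*sqrt(115561)) - 991320 = -883266728/891 + 2*sqrt(115561)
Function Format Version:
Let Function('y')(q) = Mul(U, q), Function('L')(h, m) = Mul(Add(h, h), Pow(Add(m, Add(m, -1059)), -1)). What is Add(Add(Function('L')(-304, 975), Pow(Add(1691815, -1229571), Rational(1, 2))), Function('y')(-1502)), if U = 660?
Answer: Add(Rational(-883266728, 891), Mul(2, Pow(115561, Rational(1, 2)))) ≈ -9.9064e+5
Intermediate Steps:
Function('L')(h, m) = Mul(2, h, Pow(Add(-1059, Mul(2, m)), -1)) (Function('L')(h, m) = Mul(Mul(2, h), Pow(Add(m, Add(-1059, m)), -1)) = Mul(Mul(2, h), Pow(Add(-1059, Mul(2, m)), -1)) = Mul(2, h, Pow(Add(-1059, Mul(2, m)), -1)))
Function('y')(q) = Mul(660, q)
Add(Add(Function('L')(-304, 975), Pow(Add(1691815, -1229571), Rational(1, 2))), Function('y')(-1502)) = Add(Add(Mul(2, -304, Pow(Add(-1059, Mul(2, 975)), -1)), Pow(Add(1691815, -1229571), Rational(1, 2))), Mul(660, -1502)) = Add(Add(Mul(2, -304, Pow(Add(-1059, 1950), -1)), Pow(462244, Rational(1, 2))), -991320) = Add(Add(Mul(2, -304, Pow(891, -1)), Mul(2, Pow(115561, Rational(1, 2)))), -991320) = Add(Add(Mul(2, -304, Rational(1, 891)), Mul(2, Pow(115561, Rational(1, 2)))), -991320) = Add(Add(Rational(-608, 891), Mul(2, Pow(115561, Rational(1, 2)))), -991320) = Add(Rational(-883266728, 891), Mul(2, Pow(115561, Rational(1, 2))))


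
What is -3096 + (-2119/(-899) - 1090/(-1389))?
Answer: -3862086055/1248711 ≈ -3092.9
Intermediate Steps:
-3096 + (-2119/(-899) - 1090/(-1389)) = -3096 + (-2119*(-1/899) - 1090*(-1/1389)) = -3096 + (2119/899 + 1090/1389) = -3096 + 3923201/1248711 = -3862086055/1248711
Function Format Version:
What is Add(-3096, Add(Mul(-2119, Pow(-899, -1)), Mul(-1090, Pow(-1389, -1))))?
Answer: Rational(-3862086055, 1248711) ≈ -3092.9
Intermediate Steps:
Add(-3096, Add(Mul(-2119, Pow(-899, -1)), Mul(-1090, Pow(-1389, -1)))) = Add(-3096, Add(Mul(-2119, Rational(-1, 899)), Mul(-1090, Rational(-1, 1389)))) = Add(-3096, Add(Rational(2119, 899), Rational(1090, 1389))) = Add(-3096, Rational(3923201, 1248711)) = Rational(-3862086055, 1248711)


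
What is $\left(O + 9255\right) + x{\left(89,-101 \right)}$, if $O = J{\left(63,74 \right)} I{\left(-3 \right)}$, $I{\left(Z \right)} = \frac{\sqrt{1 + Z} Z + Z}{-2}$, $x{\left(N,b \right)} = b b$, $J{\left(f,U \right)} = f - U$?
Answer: $\frac{38879}{2} - \frac{33 i \sqrt{2}}{2} \approx 19440.0 - 23.335 i$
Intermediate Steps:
$x{\left(N,b \right)} = b^{2}$
$I{\left(Z \right)} = - \frac{Z}{2} - \frac{Z \sqrt{1 + Z}}{2}$ ($I{\left(Z \right)} = \left(Z \sqrt{1 + Z} + Z\right) \left(- \frac{1}{2}\right) = \left(Z + Z \sqrt{1 + Z}\right) \left(- \frac{1}{2}\right) = - \frac{Z}{2} - \frac{Z \sqrt{1 + Z}}{2}$)
$O = - \frac{33}{2} - \frac{33 i \sqrt{2}}{2}$ ($O = \left(63 - 74\right) \left(\left(- \frac{1}{2}\right) \left(-3\right) \left(1 + \sqrt{1 - 3}\right)\right) = \left(63 - 74\right) \left(\left(- \frac{1}{2}\right) \left(-3\right) \left(1 + \sqrt{-2}\right)\right) = - 11 \left(\left(- \frac{1}{2}\right) \left(-3\right) \left(1 + i \sqrt{2}\right)\right) = - 11 \left(\frac{3}{2} + \frac{3 i \sqrt{2}}{2}\right) = - \frac{33}{2} - \frac{33 i \sqrt{2}}{2} \approx -16.5 - 23.335 i$)
$\left(O + 9255\right) + x{\left(89,-101 \right)} = \left(\left(- \frac{33}{2} - \frac{33 i \sqrt{2}}{2}\right) + 9255\right) + \left(-101\right)^{2} = \left(\frac{18477}{2} - \frac{33 i \sqrt{2}}{2}\right) + 10201 = \frac{38879}{2} - \frac{33 i \sqrt{2}}{2}$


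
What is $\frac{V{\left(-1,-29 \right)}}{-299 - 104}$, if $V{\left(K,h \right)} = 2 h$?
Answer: $\frac{58}{403} \approx 0.14392$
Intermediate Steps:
$\frac{V{\left(-1,-29 \right)}}{-299 - 104} = \frac{2 \left(-29\right)}{-299 - 104} = - \frac{58}{-403} = \left(-58\right) \left(- \frac{1}{403}\right) = \frac{58}{403}$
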